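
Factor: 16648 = 2^3*2081^1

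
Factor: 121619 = 19^1*37^1*173^1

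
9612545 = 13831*695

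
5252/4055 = 1 + 1197/4055≈1.30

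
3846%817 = 578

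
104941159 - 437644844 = -332703685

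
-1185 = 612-1797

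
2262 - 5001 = -2739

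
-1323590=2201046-3524636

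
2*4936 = 9872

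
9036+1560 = 10596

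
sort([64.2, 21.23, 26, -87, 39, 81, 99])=[-87, 21.23, 26, 39, 64.2, 81, 99]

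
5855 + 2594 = 8449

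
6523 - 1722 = 4801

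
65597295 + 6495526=72092821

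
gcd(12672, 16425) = 9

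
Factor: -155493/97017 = -1*3^2*13^1*73^(-1) = -117/73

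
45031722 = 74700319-29668597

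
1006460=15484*65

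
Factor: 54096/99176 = 2^1 * 3^1 * 11^(-1) = 6/11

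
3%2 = 1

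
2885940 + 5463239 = 8349179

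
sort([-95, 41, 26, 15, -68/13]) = [-95, -68/13, 15, 26, 41]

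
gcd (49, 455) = 7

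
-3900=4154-8054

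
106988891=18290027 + 88698864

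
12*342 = 4104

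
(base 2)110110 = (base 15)39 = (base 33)1l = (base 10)54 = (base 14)3c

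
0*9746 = 0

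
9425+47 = 9472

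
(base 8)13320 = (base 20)ec0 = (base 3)22000022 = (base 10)5840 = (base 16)16d0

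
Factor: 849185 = 5^1 * 169837^1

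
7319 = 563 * 13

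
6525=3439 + 3086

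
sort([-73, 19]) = [-73, 19]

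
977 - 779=198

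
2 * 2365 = 4730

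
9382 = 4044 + 5338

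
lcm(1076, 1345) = 5380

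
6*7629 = 45774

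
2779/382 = 7+105/382 ≈ 7.27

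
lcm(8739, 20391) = 61173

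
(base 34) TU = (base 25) 1FG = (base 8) 1770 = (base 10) 1016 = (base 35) T1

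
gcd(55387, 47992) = 1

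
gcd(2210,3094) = 442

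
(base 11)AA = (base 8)170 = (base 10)120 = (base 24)50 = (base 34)3I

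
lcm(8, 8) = 8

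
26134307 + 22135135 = 48269442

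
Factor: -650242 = -1*2^1*139^1*2339^1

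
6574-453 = 6121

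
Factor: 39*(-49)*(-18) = 2^1*3^3*7^2*13^1 = 34398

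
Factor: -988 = -1 * 2^2 * 13^1 * 19^1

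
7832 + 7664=15496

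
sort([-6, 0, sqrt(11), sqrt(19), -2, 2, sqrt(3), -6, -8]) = [-8, -6, -6, -2, 0, sqrt(3), 2, sqrt(11), sqrt(19)]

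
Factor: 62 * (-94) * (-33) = 2^2 * 3^1 * 11^1 * 31^1 * 47^1 = 192324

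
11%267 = 11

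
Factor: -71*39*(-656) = 2^4*3^1*13^1*41^1*71^1 = 1816464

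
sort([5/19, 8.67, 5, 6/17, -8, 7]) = [-8, 5/19, 6/17, 5, 7, 8.67]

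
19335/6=6445/2=3222.50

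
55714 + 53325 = 109039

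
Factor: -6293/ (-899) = 7^1 = 7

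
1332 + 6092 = 7424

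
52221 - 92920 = -40699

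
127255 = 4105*31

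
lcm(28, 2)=28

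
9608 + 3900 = 13508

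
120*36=4320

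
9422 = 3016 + 6406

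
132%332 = 132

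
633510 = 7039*90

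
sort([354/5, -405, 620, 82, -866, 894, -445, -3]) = [-866, -445, -405, -3, 354/5, 82, 620, 894]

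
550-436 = 114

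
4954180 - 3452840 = 1501340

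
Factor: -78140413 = -1*13^1*29^1*207269^1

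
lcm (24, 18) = 72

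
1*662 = 662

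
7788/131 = 59 + 59/131 ≈ 59.45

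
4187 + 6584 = 10771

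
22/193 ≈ 0.114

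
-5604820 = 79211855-84816675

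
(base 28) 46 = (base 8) 166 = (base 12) 9a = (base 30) 3s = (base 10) 118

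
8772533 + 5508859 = 14281392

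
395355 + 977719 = 1373074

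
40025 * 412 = 16490300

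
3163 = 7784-4621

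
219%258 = 219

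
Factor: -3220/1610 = -1*2^1 = -2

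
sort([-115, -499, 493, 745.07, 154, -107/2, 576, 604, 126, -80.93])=[-499, -115, -80.93, -107/2, 126, 154, 493, 576, 604, 745.07]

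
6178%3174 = 3004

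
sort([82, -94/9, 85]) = [-94/9, 82, 85]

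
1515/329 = 4 + 199/329 ≈ 4.60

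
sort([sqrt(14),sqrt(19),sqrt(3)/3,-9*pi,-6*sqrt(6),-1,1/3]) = [-9*pi,-6*sqrt(6),-1,1/3,sqrt(3)/3,sqrt(14),sqrt(19)]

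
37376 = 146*256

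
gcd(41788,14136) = 124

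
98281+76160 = 174441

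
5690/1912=2 + 933/956 ≈ 2.98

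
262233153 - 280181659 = -17948506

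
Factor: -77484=-1*2^2*3^1*11^1*587^1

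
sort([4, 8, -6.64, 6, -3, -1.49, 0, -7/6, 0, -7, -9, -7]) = [-9, -7, -7, -6.64, -3, -1.49, -7/6, 0, 0, 4, 6, 8]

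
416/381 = 1 + 35/381 ≈ 1.09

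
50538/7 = 7219+5/7 ≈ 7219.71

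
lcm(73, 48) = 3504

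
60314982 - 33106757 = 27208225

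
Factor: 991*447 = 3^1*149^1*991^1 = 442977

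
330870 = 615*538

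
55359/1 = 55359 = 55359.00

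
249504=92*2712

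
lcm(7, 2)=14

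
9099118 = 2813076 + 6286042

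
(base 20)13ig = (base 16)2568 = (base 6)112200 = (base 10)9576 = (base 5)301301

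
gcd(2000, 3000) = 1000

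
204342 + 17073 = 221415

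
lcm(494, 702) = 13338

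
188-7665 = -7477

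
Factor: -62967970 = -1*2^1*5^1*13^1*484369^1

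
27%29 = 27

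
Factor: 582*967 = 2^1*3^1*97^1*967^1 = 562794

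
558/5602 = 279/2801 ≈ 0.0996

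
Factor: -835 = -1*5^1*167^1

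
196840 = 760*259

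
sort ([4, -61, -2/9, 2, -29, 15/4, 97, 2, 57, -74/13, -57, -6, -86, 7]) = [-86, -61, -57, -29, -6, -74/13, -2/9, 2, 2, 15/4, 4, 7, 57, 97]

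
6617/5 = 1323+2/5 = 1323.40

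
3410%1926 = 1484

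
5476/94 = 58 + 12/47 ≈ 58.26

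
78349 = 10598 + 67751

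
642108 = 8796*73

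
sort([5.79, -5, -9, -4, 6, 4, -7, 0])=[-9, -7, -5, -4, 0, 4, 5.79, 6]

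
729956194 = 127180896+602775298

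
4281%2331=1950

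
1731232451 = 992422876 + 738809575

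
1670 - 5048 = -3378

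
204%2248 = 204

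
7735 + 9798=17533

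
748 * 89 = 66572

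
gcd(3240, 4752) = 216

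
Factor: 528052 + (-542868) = -1*2^5*463^1 = -14816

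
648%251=146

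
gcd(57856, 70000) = 16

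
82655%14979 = 7760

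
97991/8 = 12248 + 7/8 ≈ 12248.88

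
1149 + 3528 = 4677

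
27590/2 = 13795 = 13795.00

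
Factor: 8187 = 3^1*2729^1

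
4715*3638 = 17153170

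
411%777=411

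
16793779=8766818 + 8026961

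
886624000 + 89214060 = 975838060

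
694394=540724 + 153670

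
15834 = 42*377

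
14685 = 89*165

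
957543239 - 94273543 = 863269696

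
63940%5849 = 5450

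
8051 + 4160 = 12211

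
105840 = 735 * 144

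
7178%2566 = 2046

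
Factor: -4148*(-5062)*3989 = 2^3*17^1*61^1*2531^1*3989^1 = 83757735064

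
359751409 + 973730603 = 1333482012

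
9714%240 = 114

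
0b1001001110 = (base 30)jk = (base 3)210212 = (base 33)ht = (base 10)590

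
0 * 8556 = 0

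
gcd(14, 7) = 7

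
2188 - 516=1672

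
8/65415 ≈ 0.000122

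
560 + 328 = 888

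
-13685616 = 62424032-76109648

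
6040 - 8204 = -2164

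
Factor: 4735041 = 3^1 * 1578347^1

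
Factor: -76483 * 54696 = -1 * 2^3 * 3^1 * 11^1 * 17^1 * 43^1 * 53^1 * 409^1 = -4183314168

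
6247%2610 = 1027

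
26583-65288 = -38705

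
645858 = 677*954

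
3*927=2781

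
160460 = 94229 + 66231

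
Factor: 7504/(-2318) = -1*2^3*7^1*19^(-1)*61^(-1)*67^1 = -3752/1159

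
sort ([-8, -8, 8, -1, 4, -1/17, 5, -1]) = [-8, -8, -1, -1, -1/17, 4, 5, 8]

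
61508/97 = 634 + 10/97 ≈ 634.10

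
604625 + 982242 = 1586867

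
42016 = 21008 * 2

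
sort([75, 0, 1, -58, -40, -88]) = [-88, -58, -40, 0, 1, 75]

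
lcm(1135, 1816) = 9080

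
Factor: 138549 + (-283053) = -1*2^3*3^4*223^1 = -144504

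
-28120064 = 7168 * (-3923)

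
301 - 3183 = -2882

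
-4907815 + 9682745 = 4774930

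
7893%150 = 93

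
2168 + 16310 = 18478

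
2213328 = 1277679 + 935649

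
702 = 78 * 9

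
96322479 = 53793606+42528873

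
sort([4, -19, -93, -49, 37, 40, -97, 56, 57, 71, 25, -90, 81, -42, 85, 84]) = [-97, -93, -90, -49, -42, -19, 4, 25, 37, 40, 56, 57, 71, 81, 84, 85]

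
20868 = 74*282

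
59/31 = 1 + 28/31≈1.90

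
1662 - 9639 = -7977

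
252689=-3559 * (-71) 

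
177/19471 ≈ 0.00909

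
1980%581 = 237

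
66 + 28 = 94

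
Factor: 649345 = 5^1*61^1*2129^1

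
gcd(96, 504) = 24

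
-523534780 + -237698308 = -761233088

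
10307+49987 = 60294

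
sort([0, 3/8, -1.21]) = [-1.21, 0, 3/8]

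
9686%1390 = 1346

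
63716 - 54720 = 8996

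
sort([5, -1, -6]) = [-6, -1, 5]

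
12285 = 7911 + 4374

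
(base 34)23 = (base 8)107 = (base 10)71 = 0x47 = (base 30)2b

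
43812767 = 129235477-85422710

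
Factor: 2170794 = 2^1*3^1*361799^1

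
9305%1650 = 1055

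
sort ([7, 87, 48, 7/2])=[7/2, 7, 48, 87]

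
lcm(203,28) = 812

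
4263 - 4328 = -65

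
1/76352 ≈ 0.0000131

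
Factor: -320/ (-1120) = 2^1*7^ (-1) = 2/7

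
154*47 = 7238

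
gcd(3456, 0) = 3456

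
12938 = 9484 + 3454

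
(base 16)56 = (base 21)42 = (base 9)105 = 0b1010110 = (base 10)86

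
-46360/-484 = 95 + 95/121 ≈ 95.79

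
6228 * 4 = 24912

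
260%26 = 0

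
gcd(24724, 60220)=4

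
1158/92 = 579/46 ≈ 12.59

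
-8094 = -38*213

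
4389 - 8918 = -4529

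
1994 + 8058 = 10052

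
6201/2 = 3100 + 1/2 = 3100.50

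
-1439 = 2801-4240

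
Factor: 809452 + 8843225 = 3^1*3217559^1 = 9652677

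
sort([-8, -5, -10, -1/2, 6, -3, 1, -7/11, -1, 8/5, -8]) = [-10, -8, -8, -5, -3, -1, -7/11, -1/2, 1, 8/5, 6]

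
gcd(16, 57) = 1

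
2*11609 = 23218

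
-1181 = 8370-9551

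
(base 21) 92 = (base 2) 10111111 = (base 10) 191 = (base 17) b4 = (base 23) 87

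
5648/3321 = 1 + 2327/3321 ≈ 1.70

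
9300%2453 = 1941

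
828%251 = 75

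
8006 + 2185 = 10191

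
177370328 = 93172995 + 84197333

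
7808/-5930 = -1 - 939/2965 ≈ -1.32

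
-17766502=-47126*377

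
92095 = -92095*(-1)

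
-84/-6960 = 7/580 ≈ 0.0121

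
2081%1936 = 145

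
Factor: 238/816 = 2^(-3)*3^(-1)*7^1 = 7/24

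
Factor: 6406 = 2^1*3203^1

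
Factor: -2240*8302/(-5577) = 2^7*3^(-1)*5^1*7^2*11^(-1)*13^(-2)*593^1 = 18596480/5577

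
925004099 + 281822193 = 1206826292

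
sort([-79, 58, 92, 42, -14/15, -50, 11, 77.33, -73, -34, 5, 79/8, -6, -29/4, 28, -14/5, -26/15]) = [-79, -73, -50, -34, -29/4, -6, -14/5, -26/15, -14/15, 5, 79/8, 11, 28, 42, 58, 77.33, 92]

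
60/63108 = 5/5259 ≈ 0.000951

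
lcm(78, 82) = 3198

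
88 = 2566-2478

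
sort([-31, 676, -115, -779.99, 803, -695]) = [-779.99, -695, -115, -31, 676, 803]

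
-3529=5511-9040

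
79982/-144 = -555-31/72 ≈ -555.43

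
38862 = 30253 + 8609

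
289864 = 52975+236889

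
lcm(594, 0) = 0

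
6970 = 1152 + 5818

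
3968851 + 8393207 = 12362058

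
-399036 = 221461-620497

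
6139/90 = 68 + 19/90 ≈ 68.21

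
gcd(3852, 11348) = 4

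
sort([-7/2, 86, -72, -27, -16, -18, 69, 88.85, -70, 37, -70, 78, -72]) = [-72, -72, -70, -70, -27, -18, -16, -7/2, 37, 69, 78, 86, 88.85]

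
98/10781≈0.00909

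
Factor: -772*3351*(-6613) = 2^2*3^1*17^1*193^1*389^1*1117^1 = 17107645836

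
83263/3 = 27754 + 1/3 ≈ 27754.33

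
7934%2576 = 206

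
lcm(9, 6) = 18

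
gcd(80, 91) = 1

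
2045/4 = 511 + 1/4 = 511.25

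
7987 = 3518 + 4469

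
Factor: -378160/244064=-1 * 2^(-1) * 5^1 * 163^1 * 263^(-1)=-815/526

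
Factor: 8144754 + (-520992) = 2^1 * 3^1 * 1270627^1 = 7623762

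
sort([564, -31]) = [-31, 564]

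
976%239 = 20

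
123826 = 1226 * 101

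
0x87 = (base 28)4n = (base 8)207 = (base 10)135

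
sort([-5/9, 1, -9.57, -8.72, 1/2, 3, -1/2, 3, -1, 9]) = [-9.57, -8.72, -1, -5/9, -1/2, 1/2, 1, 3, 3, 9]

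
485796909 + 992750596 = 1478547505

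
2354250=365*6450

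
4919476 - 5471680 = -552204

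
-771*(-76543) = 59014653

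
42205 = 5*8441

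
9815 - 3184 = 6631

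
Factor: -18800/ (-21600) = 2^ (-1) * 3^ (-3) * 47^1 = 47/54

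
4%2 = 0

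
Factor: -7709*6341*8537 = -1*13^1*17^1*373^1*593^1*8537^1 = -417312198953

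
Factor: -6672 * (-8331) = 2^4 * 3^2 * 139^1 * 2777^1 = 55584432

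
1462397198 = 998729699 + 463667499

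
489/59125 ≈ 0.00827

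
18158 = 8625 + 9533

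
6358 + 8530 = 14888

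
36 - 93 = -57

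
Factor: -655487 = -1 * 7^1 * 29^1 * 3229^1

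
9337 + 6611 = 15948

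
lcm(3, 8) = 24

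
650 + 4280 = 4930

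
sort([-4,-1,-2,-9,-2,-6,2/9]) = [-9,-6,-4,-2,-2,-1,2/9]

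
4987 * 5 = 24935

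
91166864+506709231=597876095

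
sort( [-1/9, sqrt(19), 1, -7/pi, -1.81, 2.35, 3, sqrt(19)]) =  [-7/pi, -1.81, -1/9, 1, 2.35, 3, sqrt(19), sqrt(19)]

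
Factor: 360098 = 2^1 * 401^1 * 449^1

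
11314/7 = 1616 + 2/7 ≈ 1616.29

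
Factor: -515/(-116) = 2^(-2)*5^1*29^(-1)*103^1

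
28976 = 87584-58608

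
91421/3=30473 + 2/3 ≈ 30473.67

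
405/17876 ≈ 0.0227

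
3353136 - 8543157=-5190021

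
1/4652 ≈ 0.000215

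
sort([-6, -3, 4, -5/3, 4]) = [-6, -3, -5/3, 4, 4]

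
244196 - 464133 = -219937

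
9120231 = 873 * 10447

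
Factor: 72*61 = 2^3*3^2*61^1 = 4392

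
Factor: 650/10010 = 5^1*7^(-1)*11^(-1) = 5/77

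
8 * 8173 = 65384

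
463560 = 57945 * 8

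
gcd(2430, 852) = 6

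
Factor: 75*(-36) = -1*2^2*3^3*5^2 = -2700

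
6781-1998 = 4783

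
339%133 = 73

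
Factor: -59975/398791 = -1 * 5^2 * 19^(-1) * 139^(-1) * 151^(-1) * 2399^1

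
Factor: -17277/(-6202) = 2^(-1)*3^1*7^(-1)*13^1 = 39/14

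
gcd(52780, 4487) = 7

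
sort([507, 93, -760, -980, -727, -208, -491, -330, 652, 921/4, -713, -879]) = [-980, -879, -760, -727, -713, -491, -330, -208, 93, 921/4, 507, 652]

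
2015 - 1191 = 824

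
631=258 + 373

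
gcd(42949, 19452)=1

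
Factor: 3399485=5^1 * 679897^1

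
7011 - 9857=-2846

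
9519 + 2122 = 11641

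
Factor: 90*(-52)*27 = -1*2^3*3^5*5^1*13^1 = -126360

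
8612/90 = 4306/45 ≈ 95.69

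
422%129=35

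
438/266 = 219/133 ≈ 1.65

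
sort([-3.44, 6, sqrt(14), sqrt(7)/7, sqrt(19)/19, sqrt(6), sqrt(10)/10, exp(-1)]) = [-3.44, sqrt(19)/19, sqrt(10)/10, exp(-1), sqrt(7)/7, sqrt(6), sqrt(14), 6]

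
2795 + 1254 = 4049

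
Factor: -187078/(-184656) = 2^(-3)*3^(-1)*89^1*1051^1*3847^(-1) = 93539/92328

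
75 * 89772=6732900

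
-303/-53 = 5+38/53 ≈ 5.72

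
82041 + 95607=177648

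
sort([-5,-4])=[-5,-4]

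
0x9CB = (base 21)5E8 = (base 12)154B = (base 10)2507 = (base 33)29W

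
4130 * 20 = 82600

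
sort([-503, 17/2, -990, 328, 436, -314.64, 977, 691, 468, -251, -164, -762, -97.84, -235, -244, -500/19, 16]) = [-990, -762, -503, -314.64, -251, -244, -235, -164, -97.84, -500/19, 17/2, 16, 328, 436, 468, 691, 977]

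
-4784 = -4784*1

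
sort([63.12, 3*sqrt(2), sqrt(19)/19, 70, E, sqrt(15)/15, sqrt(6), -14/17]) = [-14/17, sqrt(19)/19, sqrt(15)/15, sqrt(6), E, 3*sqrt(2), 63.12, 70]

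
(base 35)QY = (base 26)1A8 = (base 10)944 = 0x3B0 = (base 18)2G8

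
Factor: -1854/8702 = -1*3^2*19^(-1)*103^1*229^(-1) = -927/4351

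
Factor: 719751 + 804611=2^1*7^1*108883^1=1524362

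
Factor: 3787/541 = 7^1 = 7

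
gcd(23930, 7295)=5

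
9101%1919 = 1425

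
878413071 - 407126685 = 471286386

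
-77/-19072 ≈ 0.00404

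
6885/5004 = 765/556 ≈ 1.38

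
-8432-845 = -9277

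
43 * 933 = 40119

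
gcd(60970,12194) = 12194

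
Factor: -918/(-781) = 2^1*3^3*11^(-1)*17^1*71^(-1)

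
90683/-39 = -2325 - 8/39≈-2325.21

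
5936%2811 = 314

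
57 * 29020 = 1654140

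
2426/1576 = 1 + 425/788 ≈ 1.54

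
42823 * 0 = 0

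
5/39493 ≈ 0.000127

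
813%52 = 33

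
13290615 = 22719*585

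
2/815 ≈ 0.00245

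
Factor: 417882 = 2^1 * 3^1 * 257^1 * 271^1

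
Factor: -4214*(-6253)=2^1*7^2*13^2*37^1*43^1=26350142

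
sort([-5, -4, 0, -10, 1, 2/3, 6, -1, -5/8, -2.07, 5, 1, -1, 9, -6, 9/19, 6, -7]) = [-10, -7, -6, -5, -4, -2.07, -1, -1, -5/8, 0, 9/19, 2/3, 1, 1, 5, 6, 6, 9]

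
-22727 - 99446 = -122173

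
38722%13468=11786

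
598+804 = 1402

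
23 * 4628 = 106444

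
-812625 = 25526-838151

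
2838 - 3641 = -803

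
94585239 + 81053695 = 175638934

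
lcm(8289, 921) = 8289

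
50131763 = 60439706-10307943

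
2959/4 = 739 + 3/4 = 739.75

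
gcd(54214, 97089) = 1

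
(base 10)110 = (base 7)215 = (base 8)156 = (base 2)1101110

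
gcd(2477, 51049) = 1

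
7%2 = 1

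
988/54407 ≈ 0.0182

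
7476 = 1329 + 6147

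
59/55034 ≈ 0.00107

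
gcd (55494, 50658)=6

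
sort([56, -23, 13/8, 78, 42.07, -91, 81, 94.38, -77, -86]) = [-91, -86, -77, -23, 13/8, 42.07, 56, 78, 81, 94.38]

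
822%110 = 52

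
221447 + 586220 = 807667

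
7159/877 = 8 + 143/877 ≈ 8.16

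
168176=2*84088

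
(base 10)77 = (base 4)1031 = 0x4d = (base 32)2d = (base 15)52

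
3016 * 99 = 298584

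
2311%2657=2311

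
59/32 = 1 + 27/32 ≈ 1.84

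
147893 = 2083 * 71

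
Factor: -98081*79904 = -1*2^5*11^1*227^1*98081^1 = -7837064224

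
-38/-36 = 19/18 ≈ 1.06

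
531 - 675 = -144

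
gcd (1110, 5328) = 222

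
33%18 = 15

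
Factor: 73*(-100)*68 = -1*2^4*5^2*17^1*73^1 = -496400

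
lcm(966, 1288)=3864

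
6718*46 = 309028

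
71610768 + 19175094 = 90785862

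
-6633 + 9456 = 2823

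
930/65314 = 465/32657 ≈ 0.0142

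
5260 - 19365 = -14105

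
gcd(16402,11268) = 2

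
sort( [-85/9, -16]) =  [-16, -85/9]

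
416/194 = 2+14/97 ≈ 2.14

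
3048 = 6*508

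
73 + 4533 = 4606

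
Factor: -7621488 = -1*2^4*3^2*7^1*7561^1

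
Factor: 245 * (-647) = -1 * 5^1 * 7^2 * 647^1 = -158515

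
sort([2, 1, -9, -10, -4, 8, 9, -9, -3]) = [-10, -9, -9, -4, -3, 1, 2, 8, 9]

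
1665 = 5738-4073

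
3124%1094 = 936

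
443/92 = 4 + 75/92 ≈ 4.82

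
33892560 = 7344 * 4615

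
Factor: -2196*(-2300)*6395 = 2^4*3^2*5^3*23^1*61^1*1279^1 = 32299866000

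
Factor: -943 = -1*23^1*41^1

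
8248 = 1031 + 7217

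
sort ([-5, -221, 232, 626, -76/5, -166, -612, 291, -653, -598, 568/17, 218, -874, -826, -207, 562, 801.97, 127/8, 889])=[-874, -826, -653, -612, -598, -221, -207, -166, -76/5, -5, 127/8, 568/17, 218, 232, 291, 562, 626, 801.97, 889]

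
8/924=2/231 ≈ 0.00866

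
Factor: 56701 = 56701^1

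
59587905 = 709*84045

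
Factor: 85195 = 5^1*11^1*1549^1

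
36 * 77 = 2772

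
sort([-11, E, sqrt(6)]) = [-11, sqrt(6), E]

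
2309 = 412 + 1897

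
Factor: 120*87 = 2^3*3^2*5^1*29^1 = 10440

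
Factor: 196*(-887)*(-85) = 2^2*5^1*7^2*17^1*887^1 = 14777420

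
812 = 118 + 694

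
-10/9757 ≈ -0.00102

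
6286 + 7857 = 14143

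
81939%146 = 33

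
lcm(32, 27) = 864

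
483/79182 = 161/26394 ≈ 0.00610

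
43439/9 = 4826 + 5/9 ≈ 4826.56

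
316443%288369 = 28074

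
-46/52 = -23/26 ≈ -0.885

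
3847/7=549+4/7 ≈ 549.57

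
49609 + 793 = 50402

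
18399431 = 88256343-69856912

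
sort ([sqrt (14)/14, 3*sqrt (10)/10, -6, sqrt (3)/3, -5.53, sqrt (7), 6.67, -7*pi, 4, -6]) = [-7*pi, -6, -6, -5.53, sqrt (14)/14, sqrt (3)/3, 3*sqrt (10)/10, sqrt (7), 4, 6.67]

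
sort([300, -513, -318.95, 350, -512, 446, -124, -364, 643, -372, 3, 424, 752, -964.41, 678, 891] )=[-964.41, -513, -512, -372, -364, -318.95, -124, 3, 300, 350, 424, 446, 643, 678, 752, 891] 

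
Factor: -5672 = -1 * 2^3 * 709^1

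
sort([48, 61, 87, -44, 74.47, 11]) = [-44, 11, 48, 61, 74.47, 87]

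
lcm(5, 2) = 10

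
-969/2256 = -323/752 ≈ -0.430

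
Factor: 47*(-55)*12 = -1*2^2*3^1*5^1*11^1*47^1 = -31020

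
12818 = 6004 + 6814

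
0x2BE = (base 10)702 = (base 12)4A6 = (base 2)1010111110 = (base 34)KM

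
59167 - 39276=19891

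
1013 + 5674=6687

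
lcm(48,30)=240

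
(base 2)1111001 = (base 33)3m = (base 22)5b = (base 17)72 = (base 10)121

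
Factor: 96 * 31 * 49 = 2^5 * 3^1 * 7^2 * 31^1 = 145824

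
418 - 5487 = -5069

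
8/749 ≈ 0.0107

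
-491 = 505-996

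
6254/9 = 694 + 8/9 ≈ 694.89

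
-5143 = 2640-7783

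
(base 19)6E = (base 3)11202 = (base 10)128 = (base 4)2000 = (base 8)200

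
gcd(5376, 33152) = 896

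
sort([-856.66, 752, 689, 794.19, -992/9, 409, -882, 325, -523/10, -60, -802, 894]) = [-882, -856.66, -802, -992/9, -60, -523/10, 325, 409, 689, 752, 794.19, 894]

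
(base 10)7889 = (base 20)je9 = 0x1ed1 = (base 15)250e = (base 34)6s1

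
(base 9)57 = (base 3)1221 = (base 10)52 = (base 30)1m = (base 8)64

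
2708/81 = 33 + 35/81 ≈ 33.43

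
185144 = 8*23143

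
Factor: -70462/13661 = -1 * 2^1 * 7^2 * 19^(-1) = -98/19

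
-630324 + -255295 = -885619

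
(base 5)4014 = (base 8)775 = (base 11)423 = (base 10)509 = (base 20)159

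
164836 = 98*1682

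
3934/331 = 11 + 293/331 ≈ 11.89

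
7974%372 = 162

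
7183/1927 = 3+1402/1927 ≈ 3.73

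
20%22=20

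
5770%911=304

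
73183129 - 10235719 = 62947410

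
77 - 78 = -1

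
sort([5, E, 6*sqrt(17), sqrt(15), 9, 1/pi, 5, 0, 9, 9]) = [0, 1/pi, E, sqrt(15), 5, 5, 9, 9, 9, 6*sqrt(17)]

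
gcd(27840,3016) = 232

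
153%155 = 153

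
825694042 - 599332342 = 226361700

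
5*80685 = 403425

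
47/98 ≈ 0.480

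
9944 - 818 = 9126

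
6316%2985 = 346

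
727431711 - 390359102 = 337072609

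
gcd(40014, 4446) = 4446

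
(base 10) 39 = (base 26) 1d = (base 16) 27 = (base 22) 1h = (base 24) 1f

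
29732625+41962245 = 71694870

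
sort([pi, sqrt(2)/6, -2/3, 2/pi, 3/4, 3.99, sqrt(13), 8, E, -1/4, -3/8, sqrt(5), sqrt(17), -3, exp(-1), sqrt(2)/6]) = [-3, -2/3, -3/8, -1/4, sqrt(2)/6, sqrt(2)/6, exp(-1), 2/pi, 3/4, sqrt(5), E, pi, sqrt(13), 3.99, sqrt(17), 8]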